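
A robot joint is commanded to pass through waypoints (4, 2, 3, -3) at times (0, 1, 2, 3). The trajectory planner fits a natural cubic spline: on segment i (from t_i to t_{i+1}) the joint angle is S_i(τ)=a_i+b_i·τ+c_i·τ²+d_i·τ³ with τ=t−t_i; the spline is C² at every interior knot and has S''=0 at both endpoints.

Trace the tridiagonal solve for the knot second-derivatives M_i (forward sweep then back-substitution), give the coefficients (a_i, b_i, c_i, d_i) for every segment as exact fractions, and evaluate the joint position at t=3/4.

  seg 0: a=4 b=-49/15 c=0 d=19/15
  seg 1: a=2 b=8/15 c=19/5 d=-10/3
  seg 2: a=3 b=-28/15 c=-31/5 d=31/15
S(3/4) = 667/320

Δ: Δ0=-2, Δ1=1, Δ2=-6
row 1: diag=4, rhs=18; c'=1/4, d'=9/2
row 2: denom=4−1·1/4=15/4; d'=(-42−1·9/2)/(15/4)=-62/5
back: M2=-62/5
back: M1=9/2−1/4·-62/5=38/5
M: M0=0, M1=38/5, M2=-62/5, M3=0
seg 0: a=4, c=M0/2=0, d=(M1−M0)/(6·1)=19/15, b=Δ0−h0·(2M0+M1)/6=-49/15
seg 1: a=2, c=M1/2=19/5, d=(M2−M1)/(6·1)=-10/3, b=Δ1−h1·(2M1+M2)/6=8/15
seg 2: a=3, c=M2/2=-31/5, d=(M3−M2)/(6·1)=31/15, b=Δ2−h2·(2M2+M3)/6=-28/15
t_q=3/4 → seg 0, τ=3/4; S=4+-49/15·τ+0·τ²+19/15·τ³=667/320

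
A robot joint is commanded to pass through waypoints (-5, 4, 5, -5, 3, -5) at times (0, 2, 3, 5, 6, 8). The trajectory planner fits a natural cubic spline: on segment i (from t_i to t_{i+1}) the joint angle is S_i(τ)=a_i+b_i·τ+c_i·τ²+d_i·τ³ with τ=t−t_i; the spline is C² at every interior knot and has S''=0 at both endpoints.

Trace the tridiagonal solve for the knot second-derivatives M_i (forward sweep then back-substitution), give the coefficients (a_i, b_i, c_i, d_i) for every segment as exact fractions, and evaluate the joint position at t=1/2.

  seg 0: a=-5 b=10773/2162 c=0 d=-261/2162
  seg 1: a=4 b=7641/2162 c=-783/1081 d=-3913/2162
  seg 2: a=5 b=-3615/1081 c=-13305/2162 d=245/92
  seg 3: a=-5 b=4320/1081 c=10620/1081 d=-6292/1081
  seg 4: a=3 b=6684/1081 c=-8256/1081 d=1376/1081
S(1/2) = -43649/17296

Δ: Δ0=9/2, Δ1=1, Δ2=-5, Δ3=8, Δ4=-4
row 1: diag=6, rhs=-21; c'=1/6, d'=-7/2
row 2: denom=6−1·1/6=35/6; d'=(-36−1·-7/2)/(35/6)=-39/7
row 3: denom=6−2·12/35=186/35; d'=(78−2·-39/7)/(186/35)=520/31
row 4: denom=6−1·35/186=1081/186; d'=(-72−1·520/31)/(1081/186)=-16512/1081
back: M4=-16512/1081
back: M3=520/31−35/186·-16512/1081=21240/1081
back: M2=-39/7−12/35·21240/1081=-13305/1081
back: M1=-7/2−1/6·-13305/1081=-1566/1081
M: M0=0, M1=-1566/1081, M2=-13305/1081, M3=21240/1081, M4=-16512/1081, M5=0
seg 0: a=-5, c=M0/2=0, d=(M1−M0)/(6·2)=-261/2162, b=Δ0−h0·(2M0+M1)/6=10773/2162
seg 1: a=4, c=M1/2=-783/1081, d=(M2−M1)/(6·1)=-3913/2162, b=Δ1−h1·(2M1+M2)/6=7641/2162
seg 2: a=5, c=M2/2=-13305/2162, d=(M3−M2)/(6·2)=245/92, b=Δ2−h2·(2M2+M3)/6=-3615/1081
seg 3: a=-5, c=M3/2=10620/1081, d=(M4−M3)/(6·1)=-6292/1081, b=Δ3−h3·(2M3+M4)/6=4320/1081
seg 4: a=3, c=M4/2=-8256/1081, d=(M5−M4)/(6·2)=1376/1081, b=Δ4−h4·(2M4+M5)/6=6684/1081
t_q=1/2 → seg 0, τ=1/2; S=-5+10773/2162·τ+0·τ²+-261/2162·τ³=-43649/17296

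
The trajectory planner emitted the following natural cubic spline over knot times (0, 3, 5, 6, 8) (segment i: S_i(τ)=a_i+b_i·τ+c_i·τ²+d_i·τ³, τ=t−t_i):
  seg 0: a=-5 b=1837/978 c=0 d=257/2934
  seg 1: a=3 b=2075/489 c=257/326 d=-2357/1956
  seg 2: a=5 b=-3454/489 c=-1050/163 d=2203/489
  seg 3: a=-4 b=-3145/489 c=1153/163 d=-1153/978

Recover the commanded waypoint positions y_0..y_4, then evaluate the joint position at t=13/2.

y_0 = S_0(0) = a_0 = -5
y_1 = S_1(0) = a_1 = 3
y_2 = S_2(0) = a_2 = 5
y_3 = S_3(0) = a_3 = -4
y_4 = S_3(2) = 2
t_q=13/2 is in segment 3 (τ=1/2); S_3(τ)=-14591/2608

y_0=-5 y_1=3 y_2=5 y_3=-4 y_4=2
S(13/2) = -14591/2608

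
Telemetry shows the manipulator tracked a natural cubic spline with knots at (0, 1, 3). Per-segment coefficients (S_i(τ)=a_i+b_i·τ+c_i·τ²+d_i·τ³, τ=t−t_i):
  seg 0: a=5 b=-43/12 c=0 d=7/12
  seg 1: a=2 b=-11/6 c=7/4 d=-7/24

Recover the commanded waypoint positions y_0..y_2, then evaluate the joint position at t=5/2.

y_0 = S_0(0) = a_0 = 5
y_1 = S_1(0) = a_1 = 2
y_2 = S_1(2) = 3
t_q=5/2 is in segment 1 (τ=3/2); S_1(τ)=141/64

y_0=5 y_1=2 y_2=3
S(5/2) = 141/64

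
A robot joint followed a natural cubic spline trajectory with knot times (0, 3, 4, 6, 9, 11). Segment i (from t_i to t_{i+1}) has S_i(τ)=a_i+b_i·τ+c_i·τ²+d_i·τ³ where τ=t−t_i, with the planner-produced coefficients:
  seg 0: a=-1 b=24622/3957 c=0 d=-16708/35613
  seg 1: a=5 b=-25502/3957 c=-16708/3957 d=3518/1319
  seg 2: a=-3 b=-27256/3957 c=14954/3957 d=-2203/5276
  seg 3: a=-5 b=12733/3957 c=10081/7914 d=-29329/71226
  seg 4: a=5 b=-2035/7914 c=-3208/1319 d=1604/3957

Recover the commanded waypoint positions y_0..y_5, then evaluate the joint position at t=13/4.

y_0=-1 y_1=5 y_2=-3 y_3=-5 y_4=5 y_5=-2
S(13/4) = 133655/42208

y_0 = S_0(0) = a_0 = -1
y_1 = S_1(0) = a_1 = 5
y_2 = S_2(0) = a_2 = -3
y_3 = S_3(0) = a_3 = -5
y_4 = S_4(0) = a_4 = 5
y_5 = S_4(2) = -2
t_q=13/4 is in segment 1 (τ=1/4); S_1(τ)=133655/42208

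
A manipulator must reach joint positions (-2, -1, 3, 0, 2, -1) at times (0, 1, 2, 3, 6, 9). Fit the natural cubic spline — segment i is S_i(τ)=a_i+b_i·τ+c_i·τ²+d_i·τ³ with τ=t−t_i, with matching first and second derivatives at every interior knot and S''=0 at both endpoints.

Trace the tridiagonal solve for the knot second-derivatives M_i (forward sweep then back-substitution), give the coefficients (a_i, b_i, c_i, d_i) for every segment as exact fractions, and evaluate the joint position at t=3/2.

Δ: Δ0=1, Δ1=4, Δ2=-3, Δ3=2/3, Δ4=-1
row 1: diag=4, rhs=18; c'=1/4, d'=9/2
row 2: denom=4−1·1/4=15/4; d'=(-42−1·9/2)/(15/4)=-62/5
row 3: denom=8−1·4/15=116/15; d'=(22−1·-62/5)/(116/15)=129/29
row 4: denom=12−3·45/116=1257/116; d'=(-10−3·129/29)/(1257/116)=-2708/1257
back: M4=-2708/1257
back: M3=129/29−45/116·-2708/1257=2214/419
back: M2=-62/5−4/15·2214/419=-5786/419
back: M1=9/2−1/4·-5786/419=3332/419
M: M0=0, M1=3332/419, M2=-5786/419, M3=2214/419, M4=-2708/1257, M5=0
seg 0: a=-2, c=M0/2=0, d=(M1−M0)/(6·1)=1666/1257, b=Δ0−h0·(2M0+M1)/6=-409/1257
seg 1: a=-1, c=M1/2=1666/419, d=(M2−M1)/(6·1)=-4559/1257, b=Δ1−h1·(2M1+M2)/6=4589/1257
seg 2: a=3, c=M2/2=-2893/419, d=(M3−M2)/(6·1)=4000/1257, b=Δ2−h2·(2M2+M3)/6=908/1257
seg 3: a=0, c=M3/2=1107/419, d=(M4−M3)/(6·3)=-4675/11313, b=Δ3−h3·(2M3+M4)/6=-4450/1257
seg 4: a=2, c=M4/2=-1354/1257, d=(M5−M4)/(6·3)=1354/11313, b=Δ4−h4·(2M4+M5)/6=1451/1257
t_q=3/2 → seg 1, τ=1/2; S=-1+4589/1257·τ+1666/419·τ²+-4559/1257·τ³=4579/3352

  seg 0: a=-2 b=-409/1257 c=0 d=1666/1257
  seg 1: a=-1 b=4589/1257 c=1666/419 d=-4559/1257
  seg 2: a=3 b=908/1257 c=-2893/419 d=4000/1257
  seg 3: a=0 b=-4450/1257 c=1107/419 d=-4675/11313
  seg 4: a=2 b=1451/1257 c=-1354/1257 d=1354/11313
S(3/2) = 4579/3352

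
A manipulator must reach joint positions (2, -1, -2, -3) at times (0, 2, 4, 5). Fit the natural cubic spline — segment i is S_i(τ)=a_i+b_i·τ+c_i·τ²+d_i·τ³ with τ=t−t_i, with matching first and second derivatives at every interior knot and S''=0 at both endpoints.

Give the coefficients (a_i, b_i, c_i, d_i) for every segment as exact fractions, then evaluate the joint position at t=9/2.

Δ: Δ0=-3/2, Δ1=-1/2, Δ2=-1
row 1: diag=8, rhs=6; c'=1/4, d'=3/4
row 2: denom=6−2·1/4=11/2; d'=(-3−2·3/4)/(11/2)=-9/11
back: M2=-9/11
back: M1=3/4−1/4·-9/11=21/22
M: M0=0, M1=21/22, M2=-9/11, M3=0
seg 0: a=2, c=M0/2=0, d=(M1−M0)/(6·2)=7/88, b=Δ0−h0·(2M0+M1)/6=-20/11
seg 1: a=-1, c=M1/2=21/44, d=(M2−M1)/(6·2)=-13/88, b=Δ1−h1·(2M1+M2)/6=-19/22
seg 2: a=-2, c=M2/2=-9/22, d=(M3−M2)/(6·1)=3/22, b=Δ2−h2·(2M2+M3)/6=-8/11
t_q=9/2 → seg 2, τ=1/2; S=-2+-8/11·τ+-9/22·τ²+3/22·τ³=-431/176

  seg 0: a=2 b=-20/11 c=0 d=7/88
  seg 1: a=-1 b=-19/22 c=21/44 d=-13/88
  seg 2: a=-2 b=-8/11 c=-9/22 d=3/22
S(9/2) = -431/176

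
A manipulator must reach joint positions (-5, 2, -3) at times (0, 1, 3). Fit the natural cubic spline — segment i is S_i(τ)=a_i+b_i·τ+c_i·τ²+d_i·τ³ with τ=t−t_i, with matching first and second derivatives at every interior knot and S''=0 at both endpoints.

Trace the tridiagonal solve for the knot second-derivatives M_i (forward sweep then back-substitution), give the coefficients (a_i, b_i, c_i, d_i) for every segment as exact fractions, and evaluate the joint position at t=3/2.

  seg 0: a=-5 b=103/12 c=0 d=-19/12
  seg 1: a=2 b=23/6 c=-19/4 d=19/24
S(3/2) = 181/64

Δ: Δ0=7, Δ1=-5/2
row 1: diag=6, rhs=-57; c'=1/3, d'=-19/2
back: M1=-19/2
M: M0=0, M1=-19/2, M2=0
seg 0: a=-5, c=M0/2=0, d=(M1−M0)/(6·1)=-19/12, b=Δ0−h0·(2M0+M1)/6=103/12
seg 1: a=2, c=M1/2=-19/4, d=(M2−M1)/(6·2)=19/24, b=Δ1−h1·(2M1+M2)/6=23/6
t_q=3/2 → seg 1, τ=1/2; S=2+23/6·τ+-19/4·τ²+19/24·τ³=181/64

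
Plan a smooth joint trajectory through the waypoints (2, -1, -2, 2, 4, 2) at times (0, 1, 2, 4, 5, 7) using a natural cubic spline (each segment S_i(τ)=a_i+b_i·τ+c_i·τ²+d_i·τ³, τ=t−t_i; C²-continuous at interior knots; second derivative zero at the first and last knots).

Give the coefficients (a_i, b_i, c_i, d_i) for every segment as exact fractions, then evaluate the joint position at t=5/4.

  seg 0: a=2 b=-2400/709 c=0 d=273/709
  seg 1: a=-1 b=-1581/709 c=819/709 d=53/709
  seg 2: a=-2 b=216/709 c=978/709 d=-377/1418
  seg 3: a=2 b=1866/709 c=-153/709 d=-295/709
  seg 4: a=4 b=675/709 c=-1038/709 d=173/709
S(5/4) = -67343/45376

Δ: Δ0=-3, Δ1=-1, Δ2=2, Δ3=2, Δ4=-1
row 1: diag=4, rhs=12; c'=1/4, d'=3
row 2: denom=6−1·1/4=23/4; d'=(18−1·3)/(23/4)=60/23
row 3: denom=6−2·8/23=122/23; d'=(0−2·60/23)/(122/23)=-60/61
row 4: denom=6−1·23/122=709/122; d'=(-18−1·-60/61)/(709/122)=-2076/709
back: M4=-2076/709
back: M3=-60/61−23/122·-2076/709=-306/709
back: M2=60/23−8/23·-306/709=1956/709
back: M1=3−1/4·1956/709=1638/709
M: M0=0, M1=1638/709, M2=1956/709, M3=-306/709, M4=-2076/709, M5=0
seg 0: a=2, c=M0/2=0, d=(M1−M0)/(6·1)=273/709, b=Δ0−h0·(2M0+M1)/6=-2400/709
seg 1: a=-1, c=M1/2=819/709, d=(M2−M1)/(6·1)=53/709, b=Δ1−h1·(2M1+M2)/6=-1581/709
seg 2: a=-2, c=M2/2=978/709, d=(M3−M2)/(6·2)=-377/1418, b=Δ2−h2·(2M2+M3)/6=216/709
seg 3: a=2, c=M3/2=-153/709, d=(M4−M3)/(6·1)=-295/709, b=Δ3−h3·(2M3+M4)/6=1866/709
seg 4: a=4, c=M4/2=-1038/709, d=(M5−M4)/(6·2)=173/709, b=Δ4−h4·(2M4+M5)/6=675/709
t_q=5/4 → seg 1, τ=1/4; S=-1+-1581/709·τ+819/709·τ²+53/709·τ³=-67343/45376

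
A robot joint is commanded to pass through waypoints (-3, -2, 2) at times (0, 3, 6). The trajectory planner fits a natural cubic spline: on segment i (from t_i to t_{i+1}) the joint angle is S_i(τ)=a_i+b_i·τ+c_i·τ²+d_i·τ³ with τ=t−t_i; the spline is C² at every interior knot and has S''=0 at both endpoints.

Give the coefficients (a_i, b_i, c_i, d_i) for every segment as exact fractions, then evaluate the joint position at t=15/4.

Δ: Δ0=1/3, Δ1=4/3
row 1: diag=12, rhs=6; c'=1/4, d'=1/2
back: M1=1/2
M: M0=0, M1=1/2, M2=0
seg 0: a=-3, c=M0/2=0, d=(M1−M0)/(6·3)=1/36, b=Δ0−h0·(2M0+M1)/6=1/12
seg 1: a=-2, c=M1/2=1/4, d=(M2−M1)/(6·3)=-1/36, b=Δ1−h1·(2M1+M2)/6=5/6
t_q=15/4 → seg 1, τ=3/4; S=-2+5/6·τ+1/4·τ²+-1/36·τ³=-319/256

  seg 0: a=-3 b=1/12 c=0 d=1/36
  seg 1: a=-2 b=5/6 c=1/4 d=-1/36
S(15/4) = -319/256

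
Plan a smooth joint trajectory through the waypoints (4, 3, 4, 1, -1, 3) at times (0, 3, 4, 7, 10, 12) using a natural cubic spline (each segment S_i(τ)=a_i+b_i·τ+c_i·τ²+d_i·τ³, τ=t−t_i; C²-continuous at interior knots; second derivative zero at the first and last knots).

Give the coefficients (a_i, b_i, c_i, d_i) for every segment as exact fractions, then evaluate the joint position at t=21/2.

Δ: Δ0=-1/3, Δ1=1, Δ2=-1, Δ3=-2/3, Δ4=2
row 1: diag=8, rhs=8; c'=1/8, d'=1
row 2: denom=8−1·1/8=63/8; d'=(-12−1·1)/(63/8)=-104/63
row 3: denom=12−3·8/21=76/7; d'=(2−3·-104/63)/(76/7)=73/114
row 4: denom=10−3·21/76=697/76; d'=(16−3·73/114)/(697/76)=1070/697
back: M4=1070/697
back: M3=73/114−21/76·1070/697=452/2091
back: M2=-104/63−8/21·452/2091=-1208/697
back: M1=1−1/8·-1208/697=848/697
M: M0=0, M1=848/697, M2=-1208/697, M3=452/2091, M4=1070/697, M5=0
seg 0: a=4, c=M0/2=0, d=(M1−M0)/(6·3)=424/6273, b=Δ0−h0·(2M0+M1)/6=-1969/2091
seg 1: a=3, c=M1/2=424/697, d=(M2−M1)/(6·1)=-1028/2091, b=Δ1−h1·(2M1+M2)/6=1847/2091
seg 2: a=4, c=M2/2=-604/697, d=(M3−M2)/(6·3)=2038/18819, b=Δ2−h2·(2M2+M3)/6=1307/2091
seg 3: a=1, c=M3/2=226/2091, d=(M4−M3)/(6·3)=1379/18819, b=Δ3−h3·(2M3+M4)/6=-203/123
seg 4: a=-1, c=M4/2=535/697, d=(M5−M4)/(6·2)=-535/4182, b=Δ4−h4·(2M4+M5)/6=2042/2091
t_q=21/2 → seg 4, τ=1/2; S=-1+2042/2091·τ+535/697·τ²+-535/4182·τ³=-3745/11152

  seg 0: a=4 b=-1969/2091 c=0 d=424/6273
  seg 1: a=3 b=1847/2091 c=424/697 d=-1028/2091
  seg 2: a=4 b=1307/2091 c=-604/697 d=2038/18819
  seg 3: a=1 b=-203/123 c=226/2091 d=1379/18819
  seg 4: a=-1 b=2042/2091 c=535/697 d=-535/4182
S(21/2) = -3745/11152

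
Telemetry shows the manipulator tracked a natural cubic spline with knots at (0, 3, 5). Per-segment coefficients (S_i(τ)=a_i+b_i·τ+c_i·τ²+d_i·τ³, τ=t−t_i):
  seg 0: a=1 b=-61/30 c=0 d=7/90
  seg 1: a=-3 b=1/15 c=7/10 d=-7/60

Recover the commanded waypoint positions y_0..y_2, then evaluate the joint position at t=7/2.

y_0 = S_0(0) = a_0 = 1
y_1 = S_1(0) = a_1 = -3
y_2 = S_1(2) = -1
t_q=7/2 is in segment 1 (τ=1/2); S_1(τ)=-449/160

y_0=1 y_1=-3 y_2=-1
S(7/2) = -449/160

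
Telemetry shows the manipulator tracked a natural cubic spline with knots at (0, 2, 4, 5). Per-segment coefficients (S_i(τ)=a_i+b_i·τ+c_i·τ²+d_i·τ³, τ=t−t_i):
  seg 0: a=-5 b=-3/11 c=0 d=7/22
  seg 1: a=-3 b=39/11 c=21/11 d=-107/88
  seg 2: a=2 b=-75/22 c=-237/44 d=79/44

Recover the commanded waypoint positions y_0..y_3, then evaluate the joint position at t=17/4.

y_0 = S_0(0) = a_0 = -5
y_1 = S_1(0) = a_1 = -3
y_2 = S_2(0) = a_2 = 2
y_3 = S_2(1) = -5
t_q=17/4 is in segment 2 (τ=1/4); S_2(τ)=2363/2816

y_0=-5 y_1=-3 y_2=2 y_3=-5
S(17/4) = 2363/2816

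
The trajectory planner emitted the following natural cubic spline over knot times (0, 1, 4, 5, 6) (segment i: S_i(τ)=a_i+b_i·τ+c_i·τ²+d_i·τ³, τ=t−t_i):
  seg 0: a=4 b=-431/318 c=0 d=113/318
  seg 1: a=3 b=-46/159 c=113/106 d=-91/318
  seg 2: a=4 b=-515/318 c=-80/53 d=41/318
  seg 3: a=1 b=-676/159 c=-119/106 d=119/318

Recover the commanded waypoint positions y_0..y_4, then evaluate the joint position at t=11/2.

y_0=4 y_1=3 y_2=4 y_3=1 y_4=-4
S(11/2) = -1153/848

y_0 = S_0(0) = a_0 = 4
y_1 = S_1(0) = a_1 = 3
y_2 = S_2(0) = a_2 = 4
y_3 = S_3(0) = a_3 = 1
y_4 = S_3(1) = -4
t_q=11/2 is in segment 3 (τ=1/2); S_3(τ)=-1153/848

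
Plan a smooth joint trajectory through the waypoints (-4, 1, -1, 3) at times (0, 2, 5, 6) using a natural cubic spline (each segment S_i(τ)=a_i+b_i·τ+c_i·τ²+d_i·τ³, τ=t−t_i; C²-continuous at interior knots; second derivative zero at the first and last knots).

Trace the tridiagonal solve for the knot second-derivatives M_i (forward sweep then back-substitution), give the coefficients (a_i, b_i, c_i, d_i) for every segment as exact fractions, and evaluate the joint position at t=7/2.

Δ: Δ0=5/2, Δ1=-2/3, Δ2=4
row 1: diag=10, rhs=-19; c'=3/10, d'=-19/10
row 2: denom=8−3·3/10=71/10; d'=(28−3·-19/10)/(71/10)=337/71
back: M2=337/71
back: M1=-19/10−3/10·337/71=-236/71
M: M0=0, M1=-236/71, M2=337/71, M3=0
seg 0: a=-4, c=M0/2=0, d=(M1−M0)/(6·2)=-59/213, b=Δ0−h0·(2M0+M1)/6=1537/426
seg 1: a=1, c=M1/2=-118/71, d=(M2−M1)/(6·3)=191/426, b=Δ1−h1·(2M1+M2)/6=121/426
seg 2: a=-1, c=M2/2=337/142, d=(M3−M2)/(6·1)=-337/426, b=Δ2−h2·(2M2+M3)/6=515/213
t_q=7/2 → seg 1, τ=3/2; S=1+121/426·τ+-118/71·τ²+191/426·τ³=-909/1136

  seg 0: a=-4 b=1537/426 c=0 d=-59/213
  seg 1: a=1 b=121/426 c=-118/71 d=191/426
  seg 2: a=-1 b=515/213 c=337/142 d=-337/426
S(7/2) = -909/1136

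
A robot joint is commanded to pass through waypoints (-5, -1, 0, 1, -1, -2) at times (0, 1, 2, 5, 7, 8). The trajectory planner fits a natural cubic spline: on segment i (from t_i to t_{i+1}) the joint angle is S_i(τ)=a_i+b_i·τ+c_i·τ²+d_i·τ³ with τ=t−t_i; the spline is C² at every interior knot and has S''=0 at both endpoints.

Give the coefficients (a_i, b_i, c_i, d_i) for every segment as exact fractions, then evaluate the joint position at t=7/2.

  seg 0: a=-5 b=10873/2280 c=0 d=-1753/2280
  seg 1: a=-1 b=2807/1140 c=-1753/760 d=385/456
  seg 2: a=0 b=871/2280 c=43/190 d=-553/6840
  seg 3: a=1 b=-101/228 c=-381/760 d=127/1140
  seg 4: a=-1 b=-1267/1140 c=127/760 d=-127/2280
S(7/2) = 259/320

Δ: Δ0=4, Δ1=1, Δ2=1/3, Δ3=-1, Δ4=-1
row 1: diag=4, rhs=-18; c'=1/4, d'=-9/2
row 2: denom=8−1·1/4=31/4; d'=(-4−1·-9/2)/(31/4)=2/31
row 3: denom=10−3·12/31=274/31; d'=(-8−3·2/31)/(274/31)=-127/137
row 4: denom=6−2·31/137=760/137; d'=(0−2·-127/137)/(760/137)=127/380
back: M4=127/380
back: M3=-127/137−31/137·127/380=-381/380
back: M2=2/31−12/31·-381/380=43/95
back: M1=-9/2−1/4·43/95=-1753/380
M: M0=0, M1=-1753/380, M2=43/95, M3=-381/380, M4=127/380, M5=0
seg 0: a=-5, c=M0/2=0, d=(M1−M0)/(6·1)=-1753/2280, b=Δ0−h0·(2M0+M1)/6=10873/2280
seg 1: a=-1, c=M1/2=-1753/760, d=(M2−M1)/(6·1)=385/456, b=Δ1−h1·(2M1+M2)/6=2807/1140
seg 2: a=0, c=M2/2=43/190, d=(M3−M2)/(6·3)=-553/6840, b=Δ2−h2·(2M2+M3)/6=871/2280
seg 3: a=1, c=M3/2=-381/760, d=(M4−M3)/(6·2)=127/1140, b=Δ3−h3·(2M3+M4)/6=-101/228
seg 4: a=-1, c=M4/2=127/760, d=(M5−M4)/(6·1)=-127/2280, b=Δ4−h4·(2M4+M5)/6=-1267/1140
t_q=7/2 → seg 2, τ=3/2; S=0+871/2280·τ+43/190·τ²+-553/6840·τ³=259/320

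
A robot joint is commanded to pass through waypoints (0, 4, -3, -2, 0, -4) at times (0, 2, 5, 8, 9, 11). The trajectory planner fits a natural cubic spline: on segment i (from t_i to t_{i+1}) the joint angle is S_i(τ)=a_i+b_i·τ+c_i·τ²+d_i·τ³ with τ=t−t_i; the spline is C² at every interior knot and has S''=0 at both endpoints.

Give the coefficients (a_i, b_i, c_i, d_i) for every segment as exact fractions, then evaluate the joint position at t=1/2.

Δ: Δ0=2, Δ1=-7/3, Δ2=1/3, Δ3=2, Δ4=-2
row 1: diag=10, rhs=-26; c'=3/10, d'=-13/5
row 2: denom=12−3·3/10=111/10; d'=(16−3·-13/5)/(111/10)=238/111
row 3: denom=8−3·10/37=266/37; d'=(10−3·238/111)/(266/37)=66/133
row 4: denom=6−1·37/266=1559/266; d'=(-24−1·66/133)/(1559/266)=-6516/1559
back: M4=-6516/1559
back: M3=66/133−37/266·-6516/1559=1680/1559
back: M2=238/111−10/37·1680/1559=8666/4677
back: M1=-13/5−3/10·8666/4677=-4920/1559
M: M0=0, M1=-4920/1559, M2=8666/4677, M3=1680/1559, M4=-6516/1559, M5=0
seg 0: a=0, c=M0/2=0, d=(M1−M0)/(6·2)=-410/1559, b=Δ0−h0·(2M0+M1)/6=4758/1559
seg 1: a=4, c=M1/2=-2460/1559, d=(M2−M1)/(6·3)=11713/42093, b=Δ1−h1·(2M1+M2)/6=-162/1559
seg 2: a=-3, c=M2/2=4333/4677, d=(M3−M2)/(6·3)=-1813/42093, b=Δ2−h2·(2M2+M3)/6=-3209/1559
seg 3: a=-2, c=M3/2=840/1559, d=(M4−M3)/(6·1)=-1366/1559, b=Δ3−h3·(2M3+M4)/6=3644/1559
seg 4: a=0, c=M4/2=-3258/1559, d=(M5−M4)/(6·2)=543/1559, b=Δ4−h4·(2M4+M5)/6=1226/1559
t_q=1/2 → seg 0, τ=1/2; S=0+4758/1559·τ+0·τ²+-410/1559·τ³=9311/6236

  seg 0: a=0 b=4758/1559 c=0 d=-410/1559
  seg 1: a=4 b=-162/1559 c=-2460/1559 d=11713/42093
  seg 2: a=-3 b=-3209/1559 c=4333/4677 d=-1813/42093
  seg 3: a=-2 b=3644/1559 c=840/1559 d=-1366/1559
  seg 4: a=0 b=1226/1559 c=-3258/1559 d=543/1559
S(1/2) = 9311/6236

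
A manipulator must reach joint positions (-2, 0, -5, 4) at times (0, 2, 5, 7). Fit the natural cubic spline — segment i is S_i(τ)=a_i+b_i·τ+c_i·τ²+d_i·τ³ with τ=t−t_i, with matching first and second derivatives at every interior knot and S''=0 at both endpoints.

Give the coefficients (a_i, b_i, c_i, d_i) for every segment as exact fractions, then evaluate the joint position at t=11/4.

  seg 0: a=-2 b=544/273 c=0 d=-271/1092
  seg 1: a=0 b=-269/273 c=-271/182 d=53/126
  seg 2: a=-5 b=785/546 c=209/91 d=-209/546
S(11/4) = -16297/11648

Δ: Δ0=1, Δ1=-5/3, Δ2=9/2
row 1: diag=10, rhs=-16; c'=3/10, d'=-8/5
row 2: denom=10−3·3/10=91/10; d'=(37−3·-8/5)/(91/10)=418/91
back: M2=418/91
back: M1=-8/5−3/10·418/91=-271/91
M: M0=0, M1=-271/91, M2=418/91, M3=0
seg 0: a=-2, c=M0/2=0, d=(M1−M0)/(6·2)=-271/1092, b=Δ0−h0·(2M0+M1)/6=544/273
seg 1: a=0, c=M1/2=-271/182, d=(M2−M1)/(6·3)=53/126, b=Δ1−h1·(2M1+M2)/6=-269/273
seg 2: a=-5, c=M2/2=209/91, d=(M3−M2)/(6·2)=-209/546, b=Δ2−h2·(2M2+M3)/6=785/546
t_q=11/4 → seg 1, τ=3/4; S=0+-269/273·τ+-271/182·τ²+53/126·τ³=-16297/11648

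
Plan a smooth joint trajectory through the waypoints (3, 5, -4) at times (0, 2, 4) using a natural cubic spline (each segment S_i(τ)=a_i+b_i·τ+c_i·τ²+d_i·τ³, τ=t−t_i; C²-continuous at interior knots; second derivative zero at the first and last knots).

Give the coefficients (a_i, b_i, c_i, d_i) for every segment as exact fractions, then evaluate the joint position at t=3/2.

  seg 0: a=3 b=19/8 c=0 d=-11/32
  seg 1: a=5 b=-7/4 c=-33/16 d=11/32
S(3/2) = 1383/256

Δ: Δ0=1, Δ1=-9/2
row 1: diag=8, rhs=-33; c'=1/4, d'=-33/8
back: M1=-33/8
M: M0=0, M1=-33/8, M2=0
seg 0: a=3, c=M0/2=0, d=(M1−M0)/(6·2)=-11/32, b=Δ0−h0·(2M0+M1)/6=19/8
seg 1: a=5, c=M1/2=-33/16, d=(M2−M1)/(6·2)=11/32, b=Δ1−h1·(2M1+M2)/6=-7/4
t_q=3/2 → seg 0, τ=3/2; S=3+19/8·τ+0·τ²+-11/32·τ³=1383/256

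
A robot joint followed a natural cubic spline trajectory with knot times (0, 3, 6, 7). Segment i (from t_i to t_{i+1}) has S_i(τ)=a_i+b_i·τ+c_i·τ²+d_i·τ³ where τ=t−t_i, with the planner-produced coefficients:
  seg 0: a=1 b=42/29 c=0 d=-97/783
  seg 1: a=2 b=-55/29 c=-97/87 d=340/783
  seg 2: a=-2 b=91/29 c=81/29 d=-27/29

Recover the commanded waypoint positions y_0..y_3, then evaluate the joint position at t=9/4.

y_0 = S_0(0) = a_0 = 1
y_1 = S_1(0) = a_1 = 2
y_2 = S_2(0) = a_2 = -2
y_3 = S_2(1) = 3
t_q=9/4 is in segment 0 (τ=9/4); S_0(τ)=5285/1856

y_0=1 y_1=2 y_2=-2 y_3=3
S(9/4) = 5285/1856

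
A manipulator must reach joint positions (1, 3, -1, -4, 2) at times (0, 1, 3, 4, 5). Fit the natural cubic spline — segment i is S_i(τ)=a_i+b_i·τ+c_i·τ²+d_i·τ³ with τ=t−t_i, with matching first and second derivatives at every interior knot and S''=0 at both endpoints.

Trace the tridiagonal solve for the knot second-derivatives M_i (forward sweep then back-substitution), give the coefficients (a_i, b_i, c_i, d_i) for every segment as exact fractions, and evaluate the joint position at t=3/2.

Δ: Δ0=2, Δ1=-2, Δ2=-3, Δ3=6
row 1: diag=6, rhs=-24; c'=1/3, d'=-4
row 2: denom=6−2·1/3=16/3; d'=(-6−2·-4)/(16/3)=3/8
row 3: denom=4−1·3/16=61/16; d'=(54−1·3/8)/(61/16)=858/61
back: M3=858/61
back: M2=3/8−3/16·858/61=-138/61
back: M1=-4−1/3·-138/61=-198/61
M: M0=0, M1=-198/61, M2=-138/61, M3=858/61, M4=0
seg 0: a=1, c=M0/2=0, d=(M1−M0)/(6·1)=-33/61, b=Δ0−h0·(2M0+M1)/6=155/61
seg 1: a=3, c=M1/2=-99/61, d=(M2−M1)/(6·2)=5/61, b=Δ1−h1·(2M1+M2)/6=56/61
seg 2: a=-1, c=M2/2=-69/61, d=(M3−M2)/(6·1)=166/61, b=Δ2−h2·(2M2+M3)/6=-280/61
seg 3: a=-4, c=M3/2=429/61, d=(M4−M3)/(6·1)=-143/61, b=Δ3−h3·(2M3+M4)/6=80/61
t_q=3/2 → seg 1, τ=1/2; S=3+56/61·τ+-99/61·τ²+5/61·τ³=1495/488

  seg 0: a=1 b=155/61 c=0 d=-33/61
  seg 1: a=3 b=56/61 c=-99/61 d=5/61
  seg 2: a=-1 b=-280/61 c=-69/61 d=166/61
  seg 3: a=-4 b=80/61 c=429/61 d=-143/61
S(3/2) = 1495/488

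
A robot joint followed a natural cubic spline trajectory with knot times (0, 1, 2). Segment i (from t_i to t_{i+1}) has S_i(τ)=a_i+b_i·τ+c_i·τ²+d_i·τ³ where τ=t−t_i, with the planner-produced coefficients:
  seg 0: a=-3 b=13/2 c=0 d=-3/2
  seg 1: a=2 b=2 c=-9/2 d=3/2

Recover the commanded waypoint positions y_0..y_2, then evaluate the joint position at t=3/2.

y_0 = S_0(0) = a_0 = -3
y_1 = S_1(0) = a_1 = 2
y_2 = S_1(1) = 1
t_q=3/2 is in segment 1 (τ=1/2); S_1(τ)=33/16

y_0=-3 y_1=2 y_2=1
S(3/2) = 33/16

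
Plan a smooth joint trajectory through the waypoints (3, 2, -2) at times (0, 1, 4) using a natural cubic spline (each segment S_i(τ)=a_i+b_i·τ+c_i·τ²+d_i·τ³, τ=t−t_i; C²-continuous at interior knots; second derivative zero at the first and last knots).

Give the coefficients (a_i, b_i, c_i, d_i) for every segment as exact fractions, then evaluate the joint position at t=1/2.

Δ: Δ0=-1, Δ1=-4/3
row 1: diag=8, rhs=-2; c'=3/8, d'=-1/4
back: M1=-1/4
M: M0=0, M1=-1/4, M2=0
seg 0: a=3, c=M0/2=0, d=(M1−M0)/(6·1)=-1/24, b=Δ0−h0·(2M0+M1)/6=-23/24
seg 1: a=2, c=M1/2=-1/8, d=(M2−M1)/(6·3)=1/72, b=Δ1−h1·(2M1+M2)/6=-13/12
t_q=1/2 → seg 0, τ=1/2; S=3+-23/24·τ+0·τ²+-1/24·τ³=161/64

  seg 0: a=3 b=-23/24 c=0 d=-1/24
  seg 1: a=2 b=-13/12 c=-1/8 d=1/72
S(1/2) = 161/64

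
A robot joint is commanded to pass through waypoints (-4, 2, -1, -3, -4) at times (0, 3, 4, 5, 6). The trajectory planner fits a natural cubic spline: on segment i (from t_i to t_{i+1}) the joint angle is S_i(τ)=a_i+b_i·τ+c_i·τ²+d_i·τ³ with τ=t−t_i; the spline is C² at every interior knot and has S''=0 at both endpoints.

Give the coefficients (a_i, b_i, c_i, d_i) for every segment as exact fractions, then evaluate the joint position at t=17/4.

  seg 0: a=-4 b=233/58 c=0 d=-13/58
  seg 1: a=2 b=-59/29 c=-117/58 d=61/58
  seg 2: a=-1 b=-169/58 c=33/29 d=-13/58
  seg 3: a=-3 b=-38/29 c=27/58 d=-9/58
S(17/4) = -6165/3712

Δ: Δ0=2, Δ1=-3, Δ2=-2, Δ3=-1
row 1: diag=8, rhs=-30; c'=1/8, d'=-15/4
row 2: denom=4−1·1/8=31/8; d'=(6−1·-15/4)/(31/8)=78/31
row 3: denom=4−1·8/31=116/31; d'=(6−1·78/31)/(116/31)=27/29
back: M3=27/29
back: M2=78/31−8/31·27/29=66/29
back: M1=-15/4−1/8·66/29=-117/29
M: M0=0, M1=-117/29, M2=66/29, M3=27/29, M4=0
seg 0: a=-4, c=M0/2=0, d=(M1−M0)/(6·3)=-13/58, b=Δ0−h0·(2M0+M1)/6=233/58
seg 1: a=2, c=M1/2=-117/58, d=(M2−M1)/(6·1)=61/58, b=Δ1−h1·(2M1+M2)/6=-59/29
seg 2: a=-1, c=M2/2=33/29, d=(M3−M2)/(6·1)=-13/58, b=Δ2−h2·(2M2+M3)/6=-169/58
seg 3: a=-3, c=M3/2=27/58, d=(M4−M3)/(6·1)=-9/58, b=Δ3−h3·(2M3+M4)/6=-38/29
t_q=17/4 → seg 2, τ=1/4; S=-1+-169/58·τ+33/29·τ²+-13/58·τ³=-6165/3712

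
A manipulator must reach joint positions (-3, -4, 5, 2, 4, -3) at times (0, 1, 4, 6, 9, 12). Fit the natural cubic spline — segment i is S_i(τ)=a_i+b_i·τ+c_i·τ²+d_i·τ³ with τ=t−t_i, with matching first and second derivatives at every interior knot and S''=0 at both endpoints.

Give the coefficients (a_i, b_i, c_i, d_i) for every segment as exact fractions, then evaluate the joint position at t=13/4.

  seg 0: a=-3 b=-8969/4998 c=0 d=3971/4998
  seg 1: a=-4 b=1472/2499 c=3971/1666 d=-23689/44982
  seg 2: a=5 b=3355/4998 c=-5888/2499 d=3175/4998
  seg 3: a=2 b=-269/238 c=3637/2499 d=-12841/44982
  seg 4: a=4 b=-88/833 c=-5567/4998 d=5567/44982
S(13/4) = 361817/106624

Δ: Δ0=-1, Δ1=3, Δ2=-3/2, Δ3=2/3, Δ4=-7/3
row 1: diag=8, rhs=24; c'=3/8, d'=3
row 2: denom=10−3·3/8=71/8; d'=(-27−3·3)/(71/8)=-288/71
row 3: denom=10−2·16/71=678/71; d'=(13−2·-288/71)/(678/71)=1499/678
row 4: denom=12−3·71/226=2499/226; d'=(-18−3·1499/678)/(2499/226)=-5567/2499
back: M4=-5567/2499
back: M3=1499/678−71/226·-5567/2499=7274/2499
back: M2=-288/71−16/71·7274/2499=-11776/2499
back: M1=3−3/8·-11776/2499=3971/833
M: M0=0, M1=3971/833, M2=-11776/2499, M3=7274/2499, M4=-5567/2499, M5=0
seg 0: a=-3, c=M0/2=0, d=(M1−M0)/(6·1)=3971/4998, b=Δ0−h0·(2M0+M1)/6=-8969/4998
seg 1: a=-4, c=M1/2=3971/1666, d=(M2−M1)/(6·3)=-23689/44982, b=Δ1−h1·(2M1+M2)/6=1472/2499
seg 2: a=5, c=M2/2=-5888/2499, d=(M3−M2)/(6·2)=3175/4998, b=Δ2−h2·(2M2+M3)/6=3355/4998
seg 3: a=2, c=M3/2=3637/2499, d=(M4−M3)/(6·3)=-12841/44982, b=Δ3−h3·(2M3+M4)/6=-269/238
seg 4: a=4, c=M4/2=-5567/4998, d=(M5−M4)/(6·3)=5567/44982, b=Δ4−h4·(2M4+M5)/6=-88/833
t_q=13/4 → seg 1, τ=9/4; S=-4+1472/2499·τ+3971/1666·τ²+-23689/44982·τ³=361817/106624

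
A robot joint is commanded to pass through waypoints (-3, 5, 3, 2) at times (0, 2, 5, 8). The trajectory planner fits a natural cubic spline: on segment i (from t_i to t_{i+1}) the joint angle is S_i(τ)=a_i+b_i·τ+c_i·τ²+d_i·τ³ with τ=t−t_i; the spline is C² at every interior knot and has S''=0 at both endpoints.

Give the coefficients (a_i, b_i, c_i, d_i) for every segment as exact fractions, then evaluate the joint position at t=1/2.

Δ: Δ0=4, Δ1=-2/3, Δ2=-1/3
row 1: diag=10, rhs=-28; c'=3/10, d'=-14/5
row 2: denom=12−3·3/10=111/10; d'=(2−3·-14/5)/(111/10)=104/111
back: M2=104/111
back: M1=-14/5−3/10·104/111=-114/37
M: M0=0, M1=-114/37, M2=104/111, M3=0
seg 0: a=-3, c=M0/2=0, d=(M1−M0)/(6·2)=-19/74, b=Δ0−h0·(2M0+M1)/6=186/37
seg 1: a=5, c=M1/2=-57/37, d=(M2−M1)/(6·3)=223/999, b=Δ1−h1·(2M1+M2)/6=72/37
seg 2: a=3, c=M2/2=52/111, d=(M3−M2)/(6·3)=-52/999, b=Δ2−h2·(2M2+M3)/6=-47/37
t_q=1/2 → seg 0, τ=1/2; S=-3+186/37·τ+0·τ²+-19/74·τ³=-307/592

  seg 0: a=-3 b=186/37 c=0 d=-19/74
  seg 1: a=5 b=72/37 c=-57/37 d=223/999
  seg 2: a=3 b=-47/37 c=52/111 d=-52/999
S(1/2) = -307/592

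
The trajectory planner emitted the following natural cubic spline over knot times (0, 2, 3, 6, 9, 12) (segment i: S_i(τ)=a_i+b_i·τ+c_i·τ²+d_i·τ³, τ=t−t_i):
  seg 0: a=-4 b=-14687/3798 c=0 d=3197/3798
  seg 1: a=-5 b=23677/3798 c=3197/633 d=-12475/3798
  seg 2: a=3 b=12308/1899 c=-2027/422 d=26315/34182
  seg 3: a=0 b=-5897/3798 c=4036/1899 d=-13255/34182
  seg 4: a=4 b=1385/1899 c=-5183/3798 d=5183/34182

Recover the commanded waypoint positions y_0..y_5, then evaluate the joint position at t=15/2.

y_0=-4 y_1=-5 y_2=3 y_3=0 y_4=4 y_5=-2
S(15/2) = 3863/3376

y_0 = S_0(0) = a_0 = -4
y_1 = S_1(0) = a_1 = -5
y_2 = S_2(0) = a_2 = 3
y_3 = S_3(0) = a_3 = 0
y_4 = S_4(0) = a_4 = 4
y_5 = S_4(3) = -2
t_q=15/2 is in segment 3 (τ=3/2); S_3(τ)=3863/3376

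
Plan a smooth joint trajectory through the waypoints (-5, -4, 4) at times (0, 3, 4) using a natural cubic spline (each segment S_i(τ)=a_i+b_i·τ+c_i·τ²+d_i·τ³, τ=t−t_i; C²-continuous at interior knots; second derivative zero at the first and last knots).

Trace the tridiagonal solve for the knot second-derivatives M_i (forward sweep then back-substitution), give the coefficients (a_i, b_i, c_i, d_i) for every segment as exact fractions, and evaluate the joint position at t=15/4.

Δ: Δ0=1/3, Δ1=8
row 1: diag=8, rhs=46; c'=1/8, d'=23/4
back: M1=23/4
M: M0=0, M1=23/4, M2=0
seg 0: a=-5, c=M0/2=0, d=(M1−M0)/(6·3)=23/72, b=Δ0−h0·(2M0+M1)/6=-61/24
seg 1: a=-4, c=M1/2=23/8, d=(M2−M1)/(6·1)=-23/24, b=Δ1−h1·(2M1+M2)/6=73/12
t_q=15/4 → seg 1, τ=3/4; S=-4+73/12·τ+23/8·τ²+-23/24·τ³=909/512

  seg 0: a=-5 b=-61/24 c=0 d=23/72
  seg 1: a=-4 b=73/12 c=23/8 d=-23/24
S(15/4) = 909/512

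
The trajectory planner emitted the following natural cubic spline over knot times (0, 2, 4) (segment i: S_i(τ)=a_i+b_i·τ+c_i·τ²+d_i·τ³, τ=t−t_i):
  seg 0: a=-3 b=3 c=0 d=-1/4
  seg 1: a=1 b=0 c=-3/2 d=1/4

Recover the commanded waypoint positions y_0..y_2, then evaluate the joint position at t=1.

y_0 = S_0(0) = a_0 = -3
y_1 = S_1(0) = a_1 = 1
y_2 = S_1(2) = -3
t_q=1 is in segment 0 (τ=1); S_0(τ)=-1/4

y_0=-3 y_1=1 y_2=-3
S(1) = -1/4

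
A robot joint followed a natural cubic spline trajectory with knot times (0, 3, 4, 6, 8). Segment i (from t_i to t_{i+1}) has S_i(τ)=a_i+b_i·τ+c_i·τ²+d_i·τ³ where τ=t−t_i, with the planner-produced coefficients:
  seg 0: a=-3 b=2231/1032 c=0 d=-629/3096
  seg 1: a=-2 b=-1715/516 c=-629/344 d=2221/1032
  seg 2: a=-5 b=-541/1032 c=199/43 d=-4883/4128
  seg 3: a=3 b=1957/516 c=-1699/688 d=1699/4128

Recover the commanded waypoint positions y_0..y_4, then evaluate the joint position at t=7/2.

y_0=-3 y_1=-2 y_2=-5 y_3=3 y_4=4
S(7/2) = -10595/2752

y_0 = S_0(0) = a_0 = -3
y_1 = S_1(0) = a_1 = -2
y_2 = S_2(0) = a_2 = -5
y_3 = S_3(0) = a_3 = 3
y_4 = S_3(2) = 4
t_q=7/2 is in segment 1 (τ=1/2); S_1(τ)=-10595/2752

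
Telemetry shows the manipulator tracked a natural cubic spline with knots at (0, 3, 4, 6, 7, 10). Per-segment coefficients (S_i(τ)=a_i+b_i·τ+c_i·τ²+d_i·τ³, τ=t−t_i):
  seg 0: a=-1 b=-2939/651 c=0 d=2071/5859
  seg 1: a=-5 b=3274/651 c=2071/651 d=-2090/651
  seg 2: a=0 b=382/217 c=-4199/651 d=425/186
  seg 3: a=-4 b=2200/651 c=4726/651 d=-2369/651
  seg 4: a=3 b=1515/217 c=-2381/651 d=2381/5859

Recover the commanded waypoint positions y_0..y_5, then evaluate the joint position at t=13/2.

y_0=-1 y_1=-5 y_2=0 y_3=-4 y_4=3 y_5=2
S(13/2) = -707/744

y_0 = S_0(0) = a_0 = -1
y_1 = S_1(0) = a_1 = -5
y_2 = S_2(0) = a_2 = 0
y_3 = S_3(0) = a_3 = -4
y_4 = S_4(0) = a_4 = 3
y_5 = S_4(3) = 2
t_q=13/2 is in segment 3 (τ=1/2); S_3(τ)=-707/744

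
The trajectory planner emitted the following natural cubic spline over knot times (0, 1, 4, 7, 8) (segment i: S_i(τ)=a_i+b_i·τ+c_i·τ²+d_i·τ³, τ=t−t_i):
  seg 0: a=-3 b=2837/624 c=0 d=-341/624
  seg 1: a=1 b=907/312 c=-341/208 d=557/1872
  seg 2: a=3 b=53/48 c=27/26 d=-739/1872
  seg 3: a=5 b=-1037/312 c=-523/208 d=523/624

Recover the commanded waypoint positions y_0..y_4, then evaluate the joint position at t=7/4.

y_0 = S_0(0) = a_0 = -3
y_1 = S_1(0) = a_1 = 1
y_2 = S_2(0) = a_2 = 3
y_3 = S_3(0) = a_3 = 5
y_4 = S_3(1) = 0
t_q=7/4 is in segment 1 (τ=3/4); S_1(τ)=31731/13312

y_0=-3 y_1=1 y_2=3 y_3=5 y_4=0
S(7/4) = 31731/13312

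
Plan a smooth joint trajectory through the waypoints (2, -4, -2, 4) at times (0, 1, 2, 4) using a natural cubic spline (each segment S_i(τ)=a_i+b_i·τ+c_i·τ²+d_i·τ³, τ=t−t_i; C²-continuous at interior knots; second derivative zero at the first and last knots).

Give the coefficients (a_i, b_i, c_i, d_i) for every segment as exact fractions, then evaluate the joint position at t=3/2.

  seg 0: a=2 b=-185/23 c=0 d=47/23
  seg 1: a=-4 b=-44/23 c=141/23 d=-51/23
  seg 2: a=-2 b=85/23 c=-12/23 d=2/23
S(3/2) = -681/184

Δ: Δ0=-6, Δ1=2, Δ2=3
row 1: diag=4, rhs=48; c'=1/4, d'=12
row 2: denom=6−1·1/4=23/4; d'=(6−1·12)/(23/4)=-24/23
back: M2=-24/23
back: M1=12−1/4·-24/23=282/23
M: M0=0, M1=282/23, M2=-24/23, M3=0
seg 0: a=2, c=M0/2=0, d=(M1−M0)/(6·1)=47/23, b=Δ0−h0·(2M0+M1)/6=-185/23
seg 1: a=-4, c=M1/2=141/23, d=(M2−M1)/(6·1)=-51/23, b=Δ1−h1·(2M1+M2)/6=-44/23
seg 2: a=-2, c=M2/2=-12/23, d=(M3−M2)/(6·2)=2/23, b=Δ2−h2·(2M2+M3)/6=85/23
t_q=3/2 → seg 1, τ=1/2; S=-4+-44/23·τ+141/23·τ²+-51/23·τ³=-681/184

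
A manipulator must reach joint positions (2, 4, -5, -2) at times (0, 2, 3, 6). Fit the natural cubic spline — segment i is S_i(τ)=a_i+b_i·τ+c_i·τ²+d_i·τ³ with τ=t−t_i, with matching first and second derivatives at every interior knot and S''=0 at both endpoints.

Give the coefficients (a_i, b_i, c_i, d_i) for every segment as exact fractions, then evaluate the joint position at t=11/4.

  seg 0: a=2 b=227/47 c=0 d=-45/47
  seg 1: a=4 b=-313/47 c=-270/47 d=160/47
  seg 2: a=-5 b=-373/47 c=210/47 d=-70/141
S(11/4) = -1049/376

Δ: Δ0=1, Δ1=-9, Δ2=1
row 1: diag=6, rhs=-60; c'=1/6, d'=-10
row 2: denom=8−1·1/6=47/6; d'=(60−1·-10)/(47/6)=420/47
back: M2=420/47
back: M1=-10−1/6·420/47=-540/47
M: M0=0, M1=-540/47, M2=420/47, M3=0
seg 0: a=2, c=M0/2=0, d=(M1−M0)/(6·2)=-45/47, b=Δ0−h0·(2M0+M1)/6=227/47
seg 1: a=4, c=M1/2=-270/47, d=(M2−M1)/(6·1)=160/47, b=Δ1−h1·(2M1+M2)/6=-313/47
seg 2: a=-5, c=M2/2=210/47, d=(M3−M2)/(6·3)=-70/141, b=Δ2−h2·(2M2+M3)/6=-373/47
t_q=11/4 → seg 1, τ=3/4; S=4+-313/47·τ+-270/47·τ²+160/47·τ³=-1049/376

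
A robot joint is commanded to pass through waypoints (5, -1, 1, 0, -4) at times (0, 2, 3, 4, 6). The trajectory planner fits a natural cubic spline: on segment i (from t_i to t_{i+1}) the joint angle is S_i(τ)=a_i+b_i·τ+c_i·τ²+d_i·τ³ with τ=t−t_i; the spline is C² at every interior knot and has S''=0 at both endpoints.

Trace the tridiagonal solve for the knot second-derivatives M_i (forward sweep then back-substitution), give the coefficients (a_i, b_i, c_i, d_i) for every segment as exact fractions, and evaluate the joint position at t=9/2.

Δ: Δ0=-3, Δ1=2, Δ2=-1, Δ3=-2
row 1: diag=6, rhs=30; c'=1/6, d'=5
row 2: denom=4−1·1/6=23/6; d'=(-18−1·5)/(23/6)=-6
row 3: denom=6−1·6/23=132/23; d'=(-6−1·-6)/(132/23)=0
back: M3=0
back: M2=-6−6/23·0=-6
back: M1=5−1/6·-6=6
M: M0=0, M1=6, M2=-6, M3=0, M4=0
seg 0: a=5, c=M0/2=0, d=(M1−M0)/(6·2)=1/2, b=Δ0−h0·(2M0+M1)/6=-5
seg 1: a=-1, c=M1/2=3, d=(M2−M1)/(6·1)=-2, b=Δ1−h1·(2M1+M2)/6=1
seg 2: a=1, c=M2/2=-3, d=(M3−M2)/(6·1)=1, b=Δ2−h2·(2M2+M3)/6=1
seg 3: a=0, c=M3/2=0, d=(M4−M3)/(6·2)=0, b=Δ3−h3·(2M3+M4)/6=-2
t_q=9/2 → seg 3, τ=1/2; S=0+-2·τ+0·τ²+0·τ³=-1

  seg 0: a=5 b=-5 c=0 d=1/2
  seg 1: a=-1 b=1 c=3 d=-2
  seg 2: a=1 b=1 c=-3 d=1
  seg 3: a=0 b=-2 c=0 d=0
S(9/2) = -1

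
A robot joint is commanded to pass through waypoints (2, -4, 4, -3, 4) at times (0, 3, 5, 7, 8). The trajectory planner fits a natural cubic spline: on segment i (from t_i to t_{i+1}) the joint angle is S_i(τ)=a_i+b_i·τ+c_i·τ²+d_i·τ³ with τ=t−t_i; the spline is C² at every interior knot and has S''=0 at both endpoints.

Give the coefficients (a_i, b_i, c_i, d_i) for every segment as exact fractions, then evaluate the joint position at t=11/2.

Δ: Δ0=-2, Δ1=4, Δ2=-7/2, Δ3=7
row 1: diag=10, rhs=36; c'=1/5, d'=18/5
row 2: denom=8−2·1/5=38/5; d'=(-45−2·18/5)/(38/5)=-261/38
row 3: denom=6−2·5/19=104/19; d'=(63−2·-261/38)/(104/19)=729/52
back: M3=729/52
back: M2=-261/38−5/19·729/52=-549/52
back: M1=18/5−1/5·-549/52=297/52
M: M0=0, M1=297/52, M2=-549/52, M3=729/52, M4=0
seg 0: a=2, c=M0/2=0, d=(M1−M0)/(6·3)=33/104, b=Δ0−h0·(2M0+M1)/6=-505/104
seg 1: a=-4, c=M1/2=297/104, d=(M2−M1)/(6·2)=-141/104, b=Δ1−h1·(2M1+M2)/6=193/52
seg 2: a=4, c=M2/2=-549/104, d=(M3−M2)/(6·2)=213/104, b=Δ2−h2·(2M2+M3)/6=-59/52
seg 3: a=-3, c=M3/2=729/104, d=(M4−M3)/(6·1)=-243/104, b=Δ3−h3·(2M3+M4)/6=121/52
t_q=11/2 → seg 2, τ=1/2; S=4+-59/52·τ+-549/104·τ²+213/104·τ³=1971/832

  seg 0: a=2 b=-505/104 c=0 d=33/104
  seg 1: a=-4 b=193/52 c=297/104 d=-141/104
  seg 2: a=4 b=-59/52 c=-549/104 d=213/104
  seg 3: a=-3 b=121/52 c=729/104 d=-243/104
S(11/2) = 1971/832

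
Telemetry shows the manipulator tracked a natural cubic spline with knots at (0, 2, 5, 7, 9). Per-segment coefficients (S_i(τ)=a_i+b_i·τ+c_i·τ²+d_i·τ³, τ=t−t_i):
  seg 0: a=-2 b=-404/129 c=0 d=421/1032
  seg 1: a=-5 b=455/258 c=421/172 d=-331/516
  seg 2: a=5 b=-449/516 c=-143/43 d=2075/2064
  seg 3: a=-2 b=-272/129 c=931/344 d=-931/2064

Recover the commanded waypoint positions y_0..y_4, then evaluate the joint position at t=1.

y_0 = S_0(0) = a_0 = -2
y_1 = S_1(0) = a_1 = -5
y_2 = S_2(0) = a_2 = 5
y_3 = S_3(0) = a_3 = -2
y_4 = S_3(2) = 1
t_q=1 is in segment 0 (τ=1); S_0(τ)=-1625/344

y_0=-2 y_1=-5 y_2=5 y_3=-2 y_4=1
S(1) = -1625/344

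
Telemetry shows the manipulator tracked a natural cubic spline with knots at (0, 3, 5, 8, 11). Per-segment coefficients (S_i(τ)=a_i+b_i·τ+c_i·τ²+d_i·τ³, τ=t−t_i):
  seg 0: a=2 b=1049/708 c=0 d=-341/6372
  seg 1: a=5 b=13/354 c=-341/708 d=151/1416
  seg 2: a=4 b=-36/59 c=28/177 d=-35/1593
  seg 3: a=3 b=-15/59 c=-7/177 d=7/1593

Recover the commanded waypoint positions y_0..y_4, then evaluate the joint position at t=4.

y_0=2 y_1=5 y_2=4 y_3=3 y_4=2
S(4) = 6601/1416

y_0 = S_0(0) = a_0 = 2
y_1 = S_1(0) = a_1 = 5
y_2 = S_2(0) = a_2 = 4
y_3 = S_3(0) = a_3 = 3
y_4 = S_3(3) = 2
t_q=4 is in segment 1 (τ=1); S_1(τ)=6601/1416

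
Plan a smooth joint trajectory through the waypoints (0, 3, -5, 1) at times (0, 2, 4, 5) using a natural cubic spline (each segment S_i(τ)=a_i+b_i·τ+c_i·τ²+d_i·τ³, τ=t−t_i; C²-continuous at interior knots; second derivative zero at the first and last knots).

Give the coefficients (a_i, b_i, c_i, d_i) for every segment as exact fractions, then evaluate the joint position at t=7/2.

Δ: Δ0=3/2, Δ1=-4, Δ2=6
row 1: diag=8, rhs=-33; c'=1/4, d'=-33/8
row 2: denom=6−2·1/4=11/2; d'=(60−2·-33/8)/(11/2)=273/22
back: M2=273/22
back: M1=-33/8−1/4·273/22=-159/22
M: M0=0, M1=-159/22, M2=273/22, M3=0
seg 0: a=0, c=M0/2=0, d=(M1−M0)/(6·2)=-53/88, b=Δ0−h0·(2M0+M1)/6=43/11
seg 1: a=3, c=M1/2=-159/44, d=(M2−M1)/(6·2)=18/11, b=Δ1−h1·(2M1+M2)/6=-73/22
seg 2: a=-5, c=M2/2=273/44, d=(M3−M2)/(6·1)=-91/44, b=Δ2−h2·(2M2+M3)/6=41/22
t_q=7/2 → seg 1, τ=3/2; S=3+-73/22·τ+-159/44·τ²+18/11·τ³=-807/176

  seg 0: a=0 b=43/11 c=0 d=-53/88
  seg 1: a=3 b=-73/22 c=-159/44 d=18/11
  seg 2: a=-5 b=41/22 c=273/44 d=-91/44
S(7/2) = -807/176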